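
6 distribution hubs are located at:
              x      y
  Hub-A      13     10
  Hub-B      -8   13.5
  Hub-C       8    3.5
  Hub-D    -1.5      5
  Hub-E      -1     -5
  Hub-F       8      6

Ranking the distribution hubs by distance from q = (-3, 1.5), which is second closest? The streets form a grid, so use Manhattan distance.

d(q, Hub-A) = |-3−13| + |1.5−10| = 16 + 8.5 = 24.5
d(q, Hub-B) = |-3−(-8)| + |1.5−13.5| = 5 + 12 = 17
d(q, Hub-C) = |-3−8| + |1.5−3.5| = 11 + 2 = 13
d(q, Hub-D) = |-3−(-1.5)| + |1.5−5| = 1.5 + 3.5 = 5
d(q, Hub-E) = |-3−(-1)| + |1.5−(-5)| = 2 + 6.5 = 8.5
d(q, Hub-F) = |-3−8| + |1.5−6| = 11 + 4.5 = 15.5
Sorted ascending: Hub-D, Hub-E, Hub-C, … — the second-nearest is Hub-E.

Hub-E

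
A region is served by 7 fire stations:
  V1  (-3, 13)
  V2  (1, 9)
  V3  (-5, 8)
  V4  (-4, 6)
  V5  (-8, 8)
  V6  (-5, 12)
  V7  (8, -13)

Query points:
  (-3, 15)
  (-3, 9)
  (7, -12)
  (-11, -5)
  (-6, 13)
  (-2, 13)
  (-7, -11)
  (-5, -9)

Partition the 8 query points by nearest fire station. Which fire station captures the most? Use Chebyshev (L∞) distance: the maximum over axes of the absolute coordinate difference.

(-3, 15) — d to each: V1:2, V2:6, V3:7, V4:9, V5:7, V6:3, V7:28 → nearest is V1
(-3, 9) — d to each: V1:4, V2:4, V3:2, V4:3, V5:5, V6:3, V7:22 → nearest is V3
(7, -12) — d to each: V1:25, V2:21, V3:20, V4:18, V5:20, V6:24, V7:1 → nearest is V7
(-11, -5) — d to each: V1:18, V2:14, V3:13, V4:11, V5:13, V6:17, V7:19 → nearest is V4
(-6, 13) — d to each: V1:3, V2:7, V3:5, V4:7, V5:5, V6:1, V7:26 → nearest is V6
(-2, 13) — d to each: V1:1, V2:4, V3:5, V4:7, V5:6, V6:3, V7:26 → nearest is V1
(-7, -11) — d to each: V1:24, V2:20, V3:19, V4:17, V5:19, V6:23, V7:15 → nearest is V7
(-5, -9) — d to each: V1:22, V2:18, V3:17, V4:15, V5:17, V6:21, V7:13 → nearest is V7
Tally — V1:2, V3:1, V4:1, V6:1, V7:3. V7 captures the most (3).

V7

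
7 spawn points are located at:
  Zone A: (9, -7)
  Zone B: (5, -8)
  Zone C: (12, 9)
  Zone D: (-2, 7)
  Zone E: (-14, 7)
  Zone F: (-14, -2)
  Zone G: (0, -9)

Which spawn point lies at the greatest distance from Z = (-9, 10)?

Zone A

Since √ is increasing, it suffices to compare squared distances:
d²(Z, Zone A) = 324 + 289 = 613
d²(Z, Zone B) = 196 + 324 = 520
d²(Z, Zone C) = 441 + 1 = 442
d²(Z, Zone D) = 49 + 9 = 58
d²(Z, Zone E) = 25 + 9 = 34
d²(Z, Zone F) = 25 + 144 = 169
d²(Z, Zone G) = 81 + 361 = 442
The largest is to Zone A.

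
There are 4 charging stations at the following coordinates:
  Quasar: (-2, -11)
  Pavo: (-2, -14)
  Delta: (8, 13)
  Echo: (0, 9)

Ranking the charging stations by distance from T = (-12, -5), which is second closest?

Squared Euclidean distances:
d²(T, Quasar) = (-12−(-2))² + (-5−(-11))² = 100 + 36 = 136
d²(T, Pavo) = (-12−(-2))² + (-5−(-14))² = 100 + 81 = 181
d²(T, Delta) = (-12−8)² + (-5−13)² = 400 + 324 = 724
d²(T, Echo) = (-12−0)² + (-5−9)² = 144 + 196 = 340
Sorted ascending: Quasar, Pavo, Echo, … — the second-nearest is Pavo.

Pavo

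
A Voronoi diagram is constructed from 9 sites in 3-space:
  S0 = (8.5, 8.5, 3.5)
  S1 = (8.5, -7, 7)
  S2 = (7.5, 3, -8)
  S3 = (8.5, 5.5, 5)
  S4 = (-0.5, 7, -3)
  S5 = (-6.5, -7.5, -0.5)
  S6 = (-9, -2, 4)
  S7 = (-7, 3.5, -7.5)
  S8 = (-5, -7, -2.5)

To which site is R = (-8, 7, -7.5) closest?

S7

Since √ is increasing, it suffices to compare squared distances:
|RS0|² = (-8−8.5)² + (7−8.5)² + (-7.5−3.5)² = 272.25 + 2.25 + 121 = 395.5
|RS1|² = (-8−8.5)² + (7−(-7))² + (-7.5−7)² = 272.25 + 196 + 210.25 = 678.5
|RS2|² = (-8−7.5)² + (7−3)² + (-7.5−(-8))² = 240.25 + 16 + 0.25 = 256.5
|RS3|² = (-8−8.5)² + (7−5.5)² + (-7.5−5)² = 272.25 + 2.25 + 156.25 = 430.75
|RS4|² = (-8−(-0.5))² + (7−7)² + (-7.5−(-3))² = 56.25 + 0 + 20.25 = 76.5
|RS5|² = (-8−(-6.5))² + (7−(-7.5))² + (-7.5−(-0.5))² = 2.25 + 210.25 + 49 = 261.5
|RS6|² = (-8−(-9))² + (7−(-2))² + (-7.5−4)² = 1 + 81 + 132.25 = 214.25
|RS7|² = (-8−(-7))² + (7−3.5)² + (-7.5−(-7.5))² = 1 + 12.25 + 0 = 13.25
|RS8|² = (-8−(-5))² + (7−(-7))² + (-7.5−(-2.5))² = 9 + 196 + 25 = 230
Minimum is at S7.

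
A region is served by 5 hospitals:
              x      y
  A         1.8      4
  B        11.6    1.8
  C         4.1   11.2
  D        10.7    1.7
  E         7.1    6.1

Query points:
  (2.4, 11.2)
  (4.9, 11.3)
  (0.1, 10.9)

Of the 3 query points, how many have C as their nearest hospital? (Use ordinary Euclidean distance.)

3

(2.4, 11.2) — d² to each: A:52.2, B:173, C:2.89, D:159.14, E:48.1 → nearest is C
(4.9, 11.3) — d² to each: A:62.9, B:135.14, C:0.65, D:125.8, E:31.88 → nearest is C
(0.1, 10.9) — d² to each: A:50.5, B:215.06, C:16.09, D:197, E:72.04 → nearest is C
3 of the 3 points have C as nearest.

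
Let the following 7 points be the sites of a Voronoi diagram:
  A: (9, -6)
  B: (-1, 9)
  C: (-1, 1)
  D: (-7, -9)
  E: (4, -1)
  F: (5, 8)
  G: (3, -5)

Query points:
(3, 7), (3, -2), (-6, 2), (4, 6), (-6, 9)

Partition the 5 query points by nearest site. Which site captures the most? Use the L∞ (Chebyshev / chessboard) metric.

F

(3, 7) — d to each: A:13, B:4, C:6, D:16, E:8, F:2, G:12 → nearest is F
(3, -2) — d to each: A:6, B:11, C:4, D:10, E:1, F:10, G:3 → nearest is E
(-6, 2) — d to each: A:15, B:7, C:5, D:11, E:10, F:11, G:9 → nearest is C
(4, 6) — d to each: A:12, B:5, C:5, D:15, E:7, F:2, G:11 → nearest is F
(-6, 9) — d to each: A:15, B:5, C:8, D:18, E:10, F:11, G:14 → nearest is B
Tally — B:1, C:1, E:1, F:2. F captures the most (2).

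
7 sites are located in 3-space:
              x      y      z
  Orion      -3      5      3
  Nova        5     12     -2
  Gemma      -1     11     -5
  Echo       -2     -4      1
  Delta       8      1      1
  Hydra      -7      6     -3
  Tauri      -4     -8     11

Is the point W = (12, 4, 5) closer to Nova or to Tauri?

Nova

Compare squared distances:
d²(W, Nova) = (12−5)² + (4−12)² + (5−(-2))² = 49 + 64 + 49 = 162
d²(W, Tauri) = (12−(-4))² + (4−(-8))² + (5−11)² = 256 + 144 + 36 = 436
162 < 436, so Nova is closer.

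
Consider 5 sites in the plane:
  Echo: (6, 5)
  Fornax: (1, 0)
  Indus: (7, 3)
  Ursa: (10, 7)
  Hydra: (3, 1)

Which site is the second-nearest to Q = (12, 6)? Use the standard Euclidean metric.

Indus

Squared Euclidean distances:
d²(Q, Echo) = 36 + 1 = 37
d²(Q, Fornax) = 121 + 36 = 157
d²(Q, Indus) = 25 + 9 = 34
d²(Q, Ursa) = 4 + 1 = 5
d²(Q, Hydra) = 81 + 25 = 106
Sorted ascending: Ursa, Indus, Echo, … — the second-nearest is Indus.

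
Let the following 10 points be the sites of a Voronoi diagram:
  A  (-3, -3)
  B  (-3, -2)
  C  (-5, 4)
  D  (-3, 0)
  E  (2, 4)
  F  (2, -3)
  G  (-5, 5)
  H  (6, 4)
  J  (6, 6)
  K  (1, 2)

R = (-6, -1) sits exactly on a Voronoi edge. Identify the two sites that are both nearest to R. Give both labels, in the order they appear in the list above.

Squared distances from R to each site:
|RA|² = (-6−(-3))² + (-1−(-3))² = 9 + 4 = 13
|RB|² = (-6−(-3))² + (-1−(-2))² = 9 + 1 = 10
|RC|² = (-6−(-5))² + (-1−4)² = 1 + 25 = 26
|RD|² = (-6−(-3))² + (-1−0)² = 9 + 1 = 10
|RE|² = (-6−2)² + (-1−4)² = 64 + 25 = 89
|RF|² = (-6−2)² + (-1−(-3))² = 64 + 4 = 68
|RG|² = (-6−(-5))² + (-1−5)² = 1 + 36 = 37
|RH|² = (-6−6)² + (-1−4)² = 144 + 25 = 169
|RJ|² = (-6−6)² + (-1−6)² = 144 + 49 = 193
|RK|² = (-6−1)² + (-1−2)² = 49 + 9 = 58
R is equidistant from B and D (both at squared distance 10), and every other site is strictly farther — so R lies on the B–D Voronoi edge.

B and D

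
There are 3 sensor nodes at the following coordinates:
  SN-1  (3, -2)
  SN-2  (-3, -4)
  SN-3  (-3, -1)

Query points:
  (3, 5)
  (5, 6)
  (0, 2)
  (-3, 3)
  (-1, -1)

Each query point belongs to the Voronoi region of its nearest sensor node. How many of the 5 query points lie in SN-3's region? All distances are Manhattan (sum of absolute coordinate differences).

3

(3, 5) — d to each: SN-1:7, SN-2:15, SN-3:12 → nearest is SN-1
(5, 6) — d to each: SN-1:10, SN-2:18, SN-3:15 → nearest is SN-1
(0, 2) — d to each: SN-1:7, SN-2:9, SN-3:6 → nearest is SN-3
(-3, 3) — d to each: SN-1:11, SN-2:7, SN-3:4 → nearest is SN-3
(-1, -1) — d to each: SN-1:5, SN-2:5, SN-3:2 → nearest is SN-3
3 of the 5 points have SN-3 as nearest.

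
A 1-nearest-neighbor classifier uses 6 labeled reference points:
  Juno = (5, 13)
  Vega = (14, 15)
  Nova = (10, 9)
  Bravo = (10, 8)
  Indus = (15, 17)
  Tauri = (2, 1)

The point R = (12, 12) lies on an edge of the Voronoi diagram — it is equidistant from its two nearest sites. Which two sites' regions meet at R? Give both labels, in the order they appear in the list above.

Squared distances from R to each site:
d²(R, Juno) = (12−5)² + (12−13)² = 49 + 1 = 50
d²(R, Vega) = (12−14)² + (12−15)² = 4 + 9 = 13
d²(R, Nova) = (12−10)² + (12−9)² = 4 + 9 = 13
d²(R, Bravo) = (12−10)² + (12−8)² = 4 + 16 = 20
d²(R, Indus) = (12−15)² + (12−17)² = 9 + 25 = 34
d²(R, Tauri) = (12−2)² + (12−1)² = 100 + 121 = 221
R is equidistant from Vega and Nova (both at squared distance 13), and every other site is strictly farther — so R lies on the Vega–Nova Voronoi edge.

Vega and Nova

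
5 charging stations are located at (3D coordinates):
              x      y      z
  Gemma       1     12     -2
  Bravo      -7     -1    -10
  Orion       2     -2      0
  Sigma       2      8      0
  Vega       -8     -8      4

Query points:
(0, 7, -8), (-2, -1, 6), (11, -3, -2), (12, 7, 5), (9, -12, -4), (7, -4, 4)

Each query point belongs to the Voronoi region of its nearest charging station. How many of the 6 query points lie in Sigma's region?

1

(0, 7, -8) — d² to each: Gemma:62, Bravo:117, Orion:149, Sigma:69, Vega:433 → nearest is Gemma
(-2, -1, 6) — d² to each: Gemma:242, Bravo:281, Orion:53, Sigma:133, Vega:89 → nearest is Orion
(11, -3, -2) — d² to each: Gemma:325, Bravo:392, Orion:86, Sigma:206, Vega:422 → nearest is Orion
(12, 7, 5) — d² to each: Gemma:195, Bravo:650, Orion:206, Sigma:126, Vega:626 → nearest is Sigma
(9, -12, -4) — d² to each: Gemma:644, Bravo:413, Orion:165, Sigma:465, Vega:369 → nearest is Orion
(7, -4, 4) — d² to each: Gemma:328, Bravo:401, Orion:45, Sigma:185, Vega:241 → nearest is Orion
1 of the 6 points has Sigma as nearest.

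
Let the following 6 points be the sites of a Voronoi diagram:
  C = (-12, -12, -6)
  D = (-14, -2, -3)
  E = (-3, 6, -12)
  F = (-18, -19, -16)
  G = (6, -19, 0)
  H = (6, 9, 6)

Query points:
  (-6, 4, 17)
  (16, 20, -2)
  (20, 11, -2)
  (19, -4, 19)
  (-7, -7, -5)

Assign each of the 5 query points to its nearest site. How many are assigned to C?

(-6, 4, 17) — d² to each: C:821, D:500, E:854, F:1762, G:962, H:290 → nearest is H
(16, 20, -2) — d² to each: C:1824, D:1385, E:657, F:2873, G:1625, H:285 → nearest is H
(20, 11, -2) — d² to each: C:1569, D:1326, E:654, F:2540, G:1100, H:264 → nearest is H
(19, -4, 19) — d² to each: C:1650, D:1577, E:1545, F:2819, G:755, H:507 → nearest is H
(-7, -7, -5) — d² to each: C:51, D:78, E:234, F:386, G:338, H:546 → nearest is C
1 of the 5 points has C as nearest.

1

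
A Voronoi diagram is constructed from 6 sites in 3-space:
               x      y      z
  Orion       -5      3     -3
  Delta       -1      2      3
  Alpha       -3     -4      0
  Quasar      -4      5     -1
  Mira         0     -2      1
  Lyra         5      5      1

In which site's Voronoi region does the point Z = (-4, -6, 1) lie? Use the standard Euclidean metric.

Alpha

Compare squared distances (the ordering matches that of the actual distances):
d²(Z, Orion) = (-4−(-5))² + (-6−3)² + (1−(-3))² = 1 + 81 + 16 = 98
d²(Z, Delta) = (-4−(-1))² + (-6−2)² + (1−3)² = 9 + 64 + 4 = 77
d²(Z, Alpha) = (-4−(-3))² + (-6−(-4))² + (1−0)² = 1 + 4 + 1 = 6
d²(Z, Quasar) = (-4−(-4))² + (-6−5)² + (1−(-1))² = 0 + 121 + 4 = 125
d²(Z, Mira) = (-4−0)² + (-6−(-2))² + (1−1)² = 16 + 16 + 0 = 32
d²(Z, Lyra) = (-4−5)² + (-6−5)² + (1−1)² = 81 + 121 + 0 = 202
Minimum is at Alpha.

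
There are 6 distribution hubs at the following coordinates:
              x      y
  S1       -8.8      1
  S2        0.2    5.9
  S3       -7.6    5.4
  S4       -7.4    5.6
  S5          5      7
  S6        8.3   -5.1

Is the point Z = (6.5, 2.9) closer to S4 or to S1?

Compare squared distances:
|ZS4|² = (6.5−(-7.4))² + (2.9−5.6)² = 193.21 + 7.29 = 200.5
|ZS1|² = (6.5−(-8.8))² + (2.9−1)² = 234.09 + 3.61 = 237.7
200.5 < 237.7, so S4 is closer.

S4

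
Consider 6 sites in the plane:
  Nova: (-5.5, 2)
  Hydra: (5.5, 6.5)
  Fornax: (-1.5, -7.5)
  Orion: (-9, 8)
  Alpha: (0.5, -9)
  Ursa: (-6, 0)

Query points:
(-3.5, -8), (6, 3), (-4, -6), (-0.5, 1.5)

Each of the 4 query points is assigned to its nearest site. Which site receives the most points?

Fornax

(-3.5, -8) — d² to each: Nova:104, Hydra:291.25, Fornax:4.25, Orion:286.25, Alpha:17, Ursa:70.25 → nearest is Fornax
(6, 3) — d² to each: Nova:133.25, Hydra:12.5, Fornax:166.5, Orion:250, Alpha:174.25, Ursa:153 → nearest is Hydra
(-4, -6) — d² to each: Nova:66.25, Hydra:246.5, Fornax:8.5, Orion:221, Alpha:29.25, Ursa:40 → nearest is Fornax
(-0.5, 1.5) — d² to each: Nova:25.25, Hydra:61, Fornax:82, Orion:114.5, Alpha:111.25, Ursa:32.5 → nearest is Nova
Tally — Nova:1, Hydra:1, Fornax:2. Fornax captures the most (2).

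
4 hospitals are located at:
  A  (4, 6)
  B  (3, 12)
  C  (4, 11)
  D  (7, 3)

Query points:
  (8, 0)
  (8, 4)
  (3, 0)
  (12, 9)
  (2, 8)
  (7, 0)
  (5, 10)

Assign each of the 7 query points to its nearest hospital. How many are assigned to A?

1

(8, 0) — d² to each: A:52, B:169, C:137, D:10 → nearest is D
(8, 4) — d² to each: A:20, B:89, C:65, D:2 → nearest is D
(3, 0) — d² to each: A:37, B:144, C:122, D:25 → nearest is D
(12, 9) — d² to each: A:73, B:90, C:68, D:61 → nearest is D
(2, 8) — d² to each: A:8, B:17, C:13, D:50 → nearest is A
(7, 0) — d² to each: A:45, B:160, C:130, D:9 → nearest is D
(5, 10) — d² to each: A:17, B:8, C:2, D:53 → nearest is C
1 of the 7 points has A as nearest.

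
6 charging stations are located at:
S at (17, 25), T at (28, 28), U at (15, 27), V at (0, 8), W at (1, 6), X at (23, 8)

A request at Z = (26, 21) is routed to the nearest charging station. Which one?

T

Compare squared distances (the ordering matches that of the actual distances):
|ZS|² = (26−17)² + (21−25)² = 81 + 16 = 97
|ZT|² = (26−28)² + (21−28)² = 4 + 49 = 53
|ZU|² = (26−15)² + (21−27)² = 121 + 36 = 157
|ZV|² = (26−0)² + (21−8)² = 676 + 169 = 845
|ZW|² = (26−1)² + (21−6)² = 625 + 225 = 850
|ZX|² = (26−23)² + (21−8)² = 9 + 169 = 178
The smallest is to T, so Z lies in the Voronoi region of T.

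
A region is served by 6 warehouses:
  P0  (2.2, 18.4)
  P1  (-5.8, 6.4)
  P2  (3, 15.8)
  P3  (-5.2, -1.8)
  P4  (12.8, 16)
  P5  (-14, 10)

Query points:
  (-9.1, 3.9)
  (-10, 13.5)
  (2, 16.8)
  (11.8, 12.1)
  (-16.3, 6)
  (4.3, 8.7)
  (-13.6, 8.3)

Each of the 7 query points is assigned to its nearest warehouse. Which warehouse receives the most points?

(-9.1, 3.9) — d² to each: P0:337.94, P1:17.14, P2:288.02, P3:47.7, P4:626.02, P5:61.22 → nearest is P1
(-10, 13.5) — d² to each: P0:172.85, P1:68.05, P2:174.29, P3:257.13, P4:526.09, P5:28.25 → nearest is P5
(2, 16.8) — d² to each: P0:2.6, P1:169, P2:2, P3:397.8, P4:117.28, P5:302.24 → nearest is P2
(11.8, 12.1) — d² to each: P0:131.85, P1:342.25, P2:91.13, P3:482.21, P4:16.21, P5:670.05 → nearest is P4
(-16.3, 6) — d² to each: P0:496.01, P1:110.41, P2:468.53, P3:184.05, P4:946.81, P5:21.29 → nearest is P5
(4.3, 8.7) — d² to each: P0:98.5, P1:107.3, P2:52.1, P3:200.5, P4:125.54, P5:336.58 → nearest is P2
(-13.6, 8.3) — d² to each: P0:351.65, P1:64.45, P2:331.81, P3:172.57, P4:756.25, P5:3.05 → nearest is P5
Tally — P1:1, P2:2, P4:1, P5:3. P5 captures the most (3).

P5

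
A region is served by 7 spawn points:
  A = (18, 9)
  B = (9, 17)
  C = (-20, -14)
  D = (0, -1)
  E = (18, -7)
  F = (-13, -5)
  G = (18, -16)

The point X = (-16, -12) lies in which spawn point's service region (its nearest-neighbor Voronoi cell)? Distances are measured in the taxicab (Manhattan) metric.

C

d(X,A) = |-16−18| + |-12−9| = 34 + 21 = 55
d(X,B) = |-16−9| + |-12−17| = 25 + 29 = 54
d(X,C) = |-16−(-20)| + |-12−(-14)| = 4 + 2 = 6
d(X,D) = |-16−0| + |-12−(-1)| = 16 + 11 = 27
d(X,E) = |-16−18| + |-12−(-7)| = 34 + 5 = 39
d(X,F) = |-16−(-13)| + |-12−(-5)| = 3 + 7 = 10
d(X,G) = |-16−18| + |-12−(-16)| = 34 + 4 = 38
The smallest is to C, so X lies in the Voronoi region of C.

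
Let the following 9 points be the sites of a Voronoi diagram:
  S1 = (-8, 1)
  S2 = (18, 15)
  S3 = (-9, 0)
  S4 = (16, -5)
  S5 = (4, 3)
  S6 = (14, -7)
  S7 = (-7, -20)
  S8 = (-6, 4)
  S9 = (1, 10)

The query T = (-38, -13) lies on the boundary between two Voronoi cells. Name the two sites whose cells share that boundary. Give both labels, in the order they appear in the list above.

S3 and S7

Squared distances from T to each site:
|TS1|² = 900 + 196 = 1096
|TS2|² = 3136 + 784 = 3920
|TS3|² = 841 + 169 = 1010
|TS4|² = 2916 + 64 = 2980
|TS5|² = 1764 + 256 = 2020
|TS6|² = 2704 + 36 = 2740
|TS7|² = 961 + 49 = 1010
|TS8|² = 1024 + 289 = 1313
|TS9|² = 1521 + 529 = 2050
T is equidistant from S3 and S7 (both at squared distance 1010), and every other site is strictly farther — so T lies on the S3–S7 Voronoi edge.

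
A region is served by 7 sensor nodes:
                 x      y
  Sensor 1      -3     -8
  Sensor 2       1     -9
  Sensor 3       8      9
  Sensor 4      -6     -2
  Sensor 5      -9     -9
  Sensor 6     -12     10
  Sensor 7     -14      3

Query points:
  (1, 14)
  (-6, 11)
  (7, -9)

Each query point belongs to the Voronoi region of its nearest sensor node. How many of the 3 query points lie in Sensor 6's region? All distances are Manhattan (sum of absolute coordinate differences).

(1, 14) — d to each: Sensor 1:26, Sensor 2:23, Sensor 3:12, Sensor 4:23, Sensor 5:33, Sensor 6:17, Sensor 7:26 → nearest is Sensor 3
(-6, 11) — d to each: Sensor 1:22, Sensor 2:27, Sensor 3:16, Sensor 4:13, Sensor 5:23, Sensor 6:7, Sensor 7:16 → nearest is Sensor 6
(7, -9) — d to each: Sensor 1:11, Sensor 2:6, Sensor 3:19, Sensor 4:20, Sensor 5:16, Sensor 6:38, Sensor 7:33 → nearest is Sensor 2
1 of the 3 points has Sensor 6 as nearest.

1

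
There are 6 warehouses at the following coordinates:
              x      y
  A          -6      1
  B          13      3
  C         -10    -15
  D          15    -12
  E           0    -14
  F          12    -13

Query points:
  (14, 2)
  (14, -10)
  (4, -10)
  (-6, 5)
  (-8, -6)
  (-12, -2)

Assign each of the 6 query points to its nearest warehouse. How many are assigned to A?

3

(14, 2) — d² to each: A:401, B:2, C:865, D:197, E:452, F:229 → nearest is B
(14, -10) — d² to each: A:521, B:170, C:601, D:5, E:212, F:13 → nearest is D
(4, -10) — d² to each: A:221, B:250, C:221, D:125, E:32, F:73 → nearest is E
(-6, 5) — d² to each: A:16, B:365, C:416, D:730, E:397, F:648 → nearest is A
(-8, -6) — d² to each: A:53, B:522, C:85, D:565, E:128, F:449 → nearest is A
(-12, -2) — d² to each: A:45, B:650, C:173, D:829, E:288, F:697 → nearest is A
3 of the 6 points have A as nearest.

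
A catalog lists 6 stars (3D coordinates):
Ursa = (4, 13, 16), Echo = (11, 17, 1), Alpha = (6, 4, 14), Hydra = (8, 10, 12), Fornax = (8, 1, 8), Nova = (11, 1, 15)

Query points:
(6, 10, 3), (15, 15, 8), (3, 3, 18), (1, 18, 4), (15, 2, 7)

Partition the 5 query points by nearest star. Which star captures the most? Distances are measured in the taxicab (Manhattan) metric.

(6, 10, 3) — d to each: Ursa:18, Echo:14, Alpha:17, Hydra:11, Fornax:16, Nova:26 → nearest is Hydra
(15, 15, 8) — d to each: Ursa:21, Echo:13, Alpha:26, Hydra:16, Fornax:21, Nova:25 → nearest is Echo
(3, 3, 18) — d to each: Ursa:13, Echo:39, Alpha:8, Hydra:18, Fornax:17, Nova:13 → nearest is Alpha
(1, 18, 4) — d to each: Ursa:20, Echo:14, Alpha:29, Hydra:23, Fornax:28, Nova:38 → nearest is Echo
(15, 2, 7) — d to each: Ursa:31, Echo:25, Alpha:18, Hydra:20, Fornax:9, Nova:13 → nearest is Fornax
Tally — Echo:2, Alpha:1, Hydra:1, Fornax:1. Echo captures the most (2).

Echo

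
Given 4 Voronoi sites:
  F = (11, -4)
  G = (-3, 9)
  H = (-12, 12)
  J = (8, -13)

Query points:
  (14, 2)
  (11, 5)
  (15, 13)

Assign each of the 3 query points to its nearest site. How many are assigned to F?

3

(14, 2) — d² to each: F:45, G:338, H:776, J:261 → nearest is F
(11, 5) — d² to each: F:81, G:212, H:578, J:333 → nearest is F
(15, 13) — d² to each: F:305, G:340, H:730, J:725 → nearest is F
3 of the 3 points have F as nearest.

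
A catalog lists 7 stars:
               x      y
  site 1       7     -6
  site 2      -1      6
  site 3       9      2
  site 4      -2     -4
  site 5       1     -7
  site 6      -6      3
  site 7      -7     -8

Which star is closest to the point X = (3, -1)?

site 4

Since √ is increasing, it suffices to compare squared distances:
d²(X, site 1) = (3−7)² + (-1−(-6))² = 16 + 25 = 41
d²(X, site 2) = (3−(-1))² + (-1−6)² = 16 + 49 = 65
d²(X, site 3) = (3−9)² + (-1−2)² = 36 + 9 = 45
d²(X, site 4) = (3−(-2))² + (-1−(-4))² = 25 + 9 = 34
d²(X, site 5) = (3−1)² + (-1−(-7))² = 4 + 36 = 40
d²(X, site 6) = (3−(-6))² + (-1−3)² = 81 + 16 = 97
d²(X, site 7) = (3−(-7))² + (-1−(-8))² = 100 + 49 = 149
site 4 is nearest.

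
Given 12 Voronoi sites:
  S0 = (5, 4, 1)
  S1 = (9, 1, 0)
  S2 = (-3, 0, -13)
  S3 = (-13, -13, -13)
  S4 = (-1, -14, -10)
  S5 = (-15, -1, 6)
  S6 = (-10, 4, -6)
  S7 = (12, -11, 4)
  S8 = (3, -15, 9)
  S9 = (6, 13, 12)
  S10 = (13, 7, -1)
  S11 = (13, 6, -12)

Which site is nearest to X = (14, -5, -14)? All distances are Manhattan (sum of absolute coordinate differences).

d(X,S0) = |14−5| + |-5−4| + |-14−1| = 9 + 9 + 15 = 33
d(X,S1) = |14−9| + |-5−1| + |-14−0| = 5 + 6 + 14 = 25
d(X,S2) = |14−(-3)| + |-5−0| + |-14−(-13)| = 17 + 5 + 1 = 23
d(X,S3) = |14−(-13)| + |-5−(-13)| + |-14−(-13)| = 27 + 8 + 1 = 36
d(X,S4) = |14−(-1)| + |-5−(-14)| + |-14−(-10)| = 15 + 9 + 4 = 28
d(X,S5) = |14−(-15)| + |-5−(-1)| + |-14−6| = 29 + 4 + 20 = 53
d(X,S6) = |14−(-10)| + |-5−4| + |-14−(-6)| = 24 + 9 + 8 = 41
d(X,S7) = |14−12| + |-5−(-11)| + |-14−4| = 2 + 6 + 18 = 26
d(X,S8) = |14−3| + |-5−(-15)| + |-14−9| = 11 + 10 + 23 = 44
d(X,S9) = |14−6| + |-5−13| + |-14−12| = 8 + 18 + 26 = 52
d(X, S10) = |14−13| + |-5−7| + |-14−(-1)| = 1 + 12 + 13 = 26
d(X, S11) = |14−13| + |-5−6| + |-14−(-12)| = 1 + 11 + 2 = 14
Minimum is at S11.

S11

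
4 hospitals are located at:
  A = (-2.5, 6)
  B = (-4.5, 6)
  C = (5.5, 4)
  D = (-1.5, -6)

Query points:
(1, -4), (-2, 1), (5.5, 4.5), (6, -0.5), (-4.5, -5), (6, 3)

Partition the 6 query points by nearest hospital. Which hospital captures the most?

C

(1, -4) — d² to each: A:112.25, B:130.25, C:84.25, D:10.25 → nearest is D
(-2, 1) — d² to each: A:25.25, B:31.25, C:65.25, D:49.25 → nearest is A
(5.5, 4.5) — d² to each: A:66.25, B:102.25, C:0.25, D:159.25 → nearest is C
(6, -0.5) — d² to each: A:114.5, B:152.5, C:20.5, D:86.5 → nearest is C
(-4.5, -5) — d² to each: A:125, B:121, C:181, D:10 → nearest is D
(6, 3) — d² to each: A:81.25, B:119.25, C:1.25, D:137.25 → nearest is C
Tally — A:1, C:3, D:2. C captures the most (3).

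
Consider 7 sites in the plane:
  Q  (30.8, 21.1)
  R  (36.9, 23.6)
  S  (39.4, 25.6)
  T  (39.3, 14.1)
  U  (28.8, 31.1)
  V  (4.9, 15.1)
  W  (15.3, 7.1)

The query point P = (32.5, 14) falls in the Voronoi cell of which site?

T

Squared Euclidean distances:
|PQ|² = (32.5−30.8)² + (14−21.1)² = 2.89 + 50.41 = 53.3
|PR|² = (32.5−36.9)² + (14−23.6)² = 19.36 + 92.16 = 111.52
|PS|² = (32.5−39.4)² + (14−25.6)² = 47.61 + 134.56 = 182.17
|PT|² = (32.5−39.3)² + (14−14.1)² = 46.24 + 0.01 = 46.25
|PU|² = (32.5−28.8)² + (14−31.1)² = 13.69 + 292.41 = 306.1
|PV|² = (32.5−4.9)² + (14−15.1)² = 761.76 + 1.21 = 762.97
|PW|² = (32.5−15.3)² + (14−7.1)² = 295.84 + 47.61 = 343.45
Minimum is at T.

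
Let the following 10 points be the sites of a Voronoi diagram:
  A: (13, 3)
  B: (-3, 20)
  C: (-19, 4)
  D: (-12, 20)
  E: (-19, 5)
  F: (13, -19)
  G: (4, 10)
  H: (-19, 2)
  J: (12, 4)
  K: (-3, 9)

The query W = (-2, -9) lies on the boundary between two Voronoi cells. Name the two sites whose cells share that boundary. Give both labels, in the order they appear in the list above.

Squared distances from W to each site:
|WA|² = (-2−13)² + (-9−3)² = 225 + 144 = 369
|WB|² = (-2−(-3))² + (-9−20)² = 1 + 841 = 842
|WC|² = (-2−(-19))² + (-9−4)² = 289 + 169 = 458
|WD|² = (-2−(-12))² + (-9−20)² = 100 + 841 = 941
|WE|² = (-2−(-19))² + (-9−5)² = 289 + 196 = 485
|WF|² = (-2−13)² + (-9−(-19))² = 225 + 100 = 325
|WG|² = (-2−4)² + (-9−10)² = 36 + 361 = 397
|WH|² = (-2−(-19))² + (-9−2)² = 289 + 121 = 410
|WJ|² = (-2−12)² + (-9−4)² = 196 + 169 = 365
|WK|² = (-2−(-3))² + (-9−9)² = 1 + 324 = 325
W is equidistant from F and K (both at squared distance 325), and every other site is strictly farther — so W lies on the F–K Voronoi edge.

F and K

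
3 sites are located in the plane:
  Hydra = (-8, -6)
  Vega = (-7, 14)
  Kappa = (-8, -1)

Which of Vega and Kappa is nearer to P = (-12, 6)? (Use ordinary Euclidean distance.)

Compare squared distances:
d²(P, Vega) = (-12−(-7))² + (6−14)² = 25 + 64 = 89
d²(P, Kappa) = (-12−(-8))² + (6−(-1))² = 16 + 49 = 65
89 > 65, so Kappa is closer.

Kappa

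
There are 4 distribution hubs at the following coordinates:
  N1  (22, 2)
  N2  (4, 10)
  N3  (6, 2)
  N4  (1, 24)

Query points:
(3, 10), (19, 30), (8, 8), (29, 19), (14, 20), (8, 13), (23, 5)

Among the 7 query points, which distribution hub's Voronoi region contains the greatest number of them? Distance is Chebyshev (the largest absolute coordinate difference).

N2

(3, 10) — d to each: N1:19, N2:1, N3:8, N4:14 → nearest is N2
(19, 30) — d to each: N1:28, N2:20, N3:28, N4:18 → nearest is N4
(8, 8) — d to each: N1:14, N2:4, N3:6, N4:16 → nearest is N2
(29, 19) — d to each: N1:17, N2:25, N3:23, N4:28 → nearest is N1
(14, 20) — d to each: N1:18, N2:10, N3:18, N4:13 → nearest is N2
(8, 13) — d to each: N1:14, N2:4, N3:11, N4:11 → nearest is N2
(23, 5) — d to each: N1:3, N2:19, N3:17, N4:22 → nearest is N1
Tally — N1:2, N2:4, N4:1. N2 captures the most (4).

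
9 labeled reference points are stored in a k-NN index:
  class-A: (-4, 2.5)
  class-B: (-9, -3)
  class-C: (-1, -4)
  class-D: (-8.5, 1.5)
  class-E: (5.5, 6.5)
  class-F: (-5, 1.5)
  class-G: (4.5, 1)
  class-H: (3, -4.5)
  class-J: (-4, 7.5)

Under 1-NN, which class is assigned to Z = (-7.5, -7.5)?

Squared Euclidean distances:
d²(Z, class-A) = 12.25 + 100 = 112.25
d²(Z, class-B) = 2.25 + 20.25 = 22.5
d²(Z, class-C) = 42.25 + 12.25 = 54.5
d²(Z, class-D) = 1 + 81 = 82
d²(Z, class-E) = 169 + 196 = 365
d²(Z, class-F) = 6.25 + 81 = 87.25
d²(Z, class-G) = 144 + 72.25 = 216.25
d²(Z, class-H) = 110.25 + 9 = 119.25
d²(Z, class-J) = 12.25 + 225 = 237.25
The smallest is to class-B, so Z lies in the Voronoi region of class-B.

class-B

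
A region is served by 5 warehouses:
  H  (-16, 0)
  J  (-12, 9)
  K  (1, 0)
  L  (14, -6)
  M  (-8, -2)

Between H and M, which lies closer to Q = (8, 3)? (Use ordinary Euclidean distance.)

Compare squared distances:
|QH|² = (8−(-16))² + (3−0)² = 576 + 9 = 585
|QM|² = (8−(-8))² + (3−(-2))² = 256 + 25 = 281
585 > 281, so M is closer.

M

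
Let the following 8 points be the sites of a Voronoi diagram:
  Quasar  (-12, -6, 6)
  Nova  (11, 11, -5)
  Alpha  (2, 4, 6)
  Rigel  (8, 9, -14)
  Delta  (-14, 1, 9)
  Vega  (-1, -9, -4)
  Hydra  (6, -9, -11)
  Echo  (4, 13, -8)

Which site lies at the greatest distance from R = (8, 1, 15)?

Rigel

Squared Euclidean distances:
d²(R, Quasar) = 400 + 49 + 81 = 530
d²(R, Nova) = 9 + 100 + 400 = 509
d²(R, Alpha) = 36 + 9 + 81 = 126
d²(R, Rigel) = 0 + 64 + 841 = 905
d²(R, Delta) = 484 + 0 + 36 = 520
d²(R, Vega) = 81 + 100 + 361 = 542
d²(R, Hydra) = 4 + 100 + 676 = 780
d²(R, Echo) = 16 + 144 + 529 = 689
The largest is to Rigel.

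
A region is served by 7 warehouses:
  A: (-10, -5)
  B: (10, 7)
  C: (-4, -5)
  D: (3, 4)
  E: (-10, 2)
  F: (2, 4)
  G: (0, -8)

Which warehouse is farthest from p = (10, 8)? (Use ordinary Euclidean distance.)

Compare squared distances (the ordering matches that of the actual distances):
|pA|² = 400 + 169 = 569
|pB|² = 0 + 1 = 1
|pC|² = 196 + 169 = 365
|pD|² = 49 + 16 = 65
|pE|² = 400 + 36 = 436
|pF|² = 64 + 16 = 80
|pG|² = 100 + 256 = 356
The largest is to A.

A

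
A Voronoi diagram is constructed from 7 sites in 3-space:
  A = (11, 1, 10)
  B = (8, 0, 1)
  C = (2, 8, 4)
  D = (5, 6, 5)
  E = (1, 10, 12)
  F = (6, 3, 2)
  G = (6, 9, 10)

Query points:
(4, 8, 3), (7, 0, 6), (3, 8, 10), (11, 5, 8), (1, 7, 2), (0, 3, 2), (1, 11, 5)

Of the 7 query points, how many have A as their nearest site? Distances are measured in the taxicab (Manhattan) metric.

(4, 8, 3) — d to each: A:21, B:14, C:3, D:5, E:14, F:8, G:10 → nearest is C
(7, 0, 6) — d to each: A:9, B:6, C:15, D:9, E:22, F:8, G:14 → nearest is B
(3, 8, 10) — d to each: A:15, B:22, C:7, D:9, E:6, F:16, G:4 → nearest is G
(11, 5, 8) — d to each: A:6, B:15, C:16, D:10, E:19, F:13, G:11 → nearest is A
(1, 7, 2) — d to each: A:24, B:15, C:4, D:8, E:13, F:9, G:15 → nearest is C
(0, 3, 2) — d to each: A:21, B:12, C:9, D:11, E:18, F:6, G:20 → nearest is F
(1, 11, 5) — d to each: A:25, B:22, C:5, D:9, E:8, F:16, G:12 → nearest is C
1 of the 7 points has A as nearest.

1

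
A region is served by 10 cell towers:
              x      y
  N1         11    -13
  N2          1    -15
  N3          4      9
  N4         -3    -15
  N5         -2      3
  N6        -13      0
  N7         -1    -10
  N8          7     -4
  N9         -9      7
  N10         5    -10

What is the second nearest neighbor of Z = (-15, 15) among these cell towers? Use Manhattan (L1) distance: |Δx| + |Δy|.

d(Z,N1) = |-15−11| + |15−(-13)| = 26 + 28 = 54
d(Z,N2) = |-15−1| + |15−(-15)| = 16 + 30 = 46
d(Z,N3) = |-15−4| + |15−9| = 19 + 6 = 25
d(Z,N4) = |-15−(-3)| + |15−(-15)| = 12 + 30 = 42
d(Z,N5) = |-15−(-2)| + |15−3| = 13 + 12 = 25
d(Z,N6) = |-15−(-13)| + |15−0| = 2 + 15 = 17
d(Z,N7) = |-15−(-1)| + |15−(-10)| = 14 + 25 = 39
d(Z,N8) = |-15−7| + |15−(-4)| = 22 + 19 = 41
d(Z,N9) = |-15−(-9)| + |15−7| = 6 + 8 = 14
d(Z, N10) = |-15−5| + |15−(-10)| = 20 + 25 = 45
Sorted ascending: N9, N6, N3, … — the second-nearest is N6.

N6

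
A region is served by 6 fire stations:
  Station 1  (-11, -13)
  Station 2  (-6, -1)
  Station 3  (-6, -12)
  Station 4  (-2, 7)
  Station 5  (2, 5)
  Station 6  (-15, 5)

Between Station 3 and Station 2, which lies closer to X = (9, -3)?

Station 2

Compare squared distances:
d²(X, Station 3) = (9−(-6))² + (-3−(-12))² = 225 + 81 = 306
d²(X, Station 2) = (9−(-6))² + (-3−(-1))² = 225 + 4 = 229
306 > 229, so Station 2 is closer.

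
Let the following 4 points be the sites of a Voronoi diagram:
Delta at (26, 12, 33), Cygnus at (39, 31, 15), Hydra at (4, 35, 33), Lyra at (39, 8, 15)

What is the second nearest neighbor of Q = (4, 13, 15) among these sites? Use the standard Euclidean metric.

Delta

Compare squared distances (the ordering matches that of the actual distances):
d²(Q, Delta) = (4−26)² + (13−12)² + (15−33)² = 484 + 1 + 324 = 809
d²(Q, Cygnus) = (4−39)² + (13−31)² + (15−15)² = 1225 + 324 + 0 = 1549
d²(Q, Hydra) = (4−4)² + (13−35)² + (15−33)² = 0 + 484 + 324 = 808
d²(Q, Lyra) = (4−39)² + (13−8)² + (15−15)² = 1225 + 25 + 0 = 1250
Sorted ascending: Hydra, Delta, Lyra, … — the second-nearest is Delta.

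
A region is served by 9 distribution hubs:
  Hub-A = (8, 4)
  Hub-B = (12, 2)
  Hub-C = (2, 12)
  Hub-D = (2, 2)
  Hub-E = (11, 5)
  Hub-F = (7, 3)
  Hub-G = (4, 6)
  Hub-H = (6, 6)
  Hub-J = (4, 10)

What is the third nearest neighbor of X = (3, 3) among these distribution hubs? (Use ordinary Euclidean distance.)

Since √ is increasing, it suffices to compare squared distances:
d²(X, Hub-A) = (3−8)² + (3−4)² = 25 + 1 = 26
d²(X, Hub-B) = (3−12)² + (3−2)² = 81 + 1 = 82
d²(X, Hub-C) = (3−2)² + (3−12)² = 1 + 81 = 82
d²(X, Hub-D) = (3−2)² + (3−2)² = 1 + 1 = 2
d²(X, Hub-E) = (3−11)² + (3−5)² = 64 + 4 = 68
d²(X, Hub-F) = (3−7)² + (3−3)² = 16 + 0 = 16
d²(X, Hub-G) = (3−4)² + (3−6)² = 1 + 9 = 10
d²(X, Hub-H) = (3−6)² + (3−6)² = 9 + 9 = 18
d²(X, Hub-J) = (3−4)² + (3−10)² = 1 + 49 = 50
Sorted ascending: Hub-D, Hub-G, Hub-F, Hub-H, … — the third-nearest is Hub-F.

Hub-F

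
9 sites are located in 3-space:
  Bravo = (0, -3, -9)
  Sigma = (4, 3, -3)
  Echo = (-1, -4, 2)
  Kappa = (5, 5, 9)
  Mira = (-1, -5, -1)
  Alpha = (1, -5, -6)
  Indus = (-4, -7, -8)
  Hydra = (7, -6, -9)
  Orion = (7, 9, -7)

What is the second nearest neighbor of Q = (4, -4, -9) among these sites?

Compare squared distances (the ordering matches that of the actual distances):
d²(Q, Bravo) = 16 + 1 + 0 = 17
d²(Q, Sigma) = 0 + 49 + 36 = 85
d²(Q, Echo) = 25 + 0 + 121 = 146
d²(Q, Kappa) = 1 + 81 + 324 = 406
d²(Q, Mira) = 25 + 1 + 64 = 90
d²(Q, Alpha) = 9 + 1 + 9 = 19
d²(Q, Indus) = 64 + 9 + 1 = 74
d²(Q, Hydra) = 9 + 4 + 0 = 13
d²(Q, Orion) = 9 + 169 + 4 = 182
Sorted ascending: Hydra, Bravo, Alpha, … — the second-nearest is Bravo.

Bravo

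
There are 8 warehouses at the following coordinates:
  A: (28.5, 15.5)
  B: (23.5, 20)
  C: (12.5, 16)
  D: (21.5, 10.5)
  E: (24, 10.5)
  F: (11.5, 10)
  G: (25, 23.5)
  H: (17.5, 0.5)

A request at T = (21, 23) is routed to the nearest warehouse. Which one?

B

Since √ is increasing, it suffices to compare squared distances:
|TA|² = (21−28.5)² + (23−15.5)² = 56.25 + 56.25 = 112.5
|TB|² = (21−23.5)² + (23−20)² = 6.25 + 9 = 15.25
|TC|² = (21−12.5)² + (23−16)² = 72.25 + 49 = 121.25
|TD|² = (21−21.5)² + (23−10.5)² = 0.25 + 156.25 = 156.5
|TE|² = (21−24)² + (23−10.5)² = 9 + 156.25 = 165.25
|TF|² = (21−11.5)² + (23−10)² = 90.25 + 169 = 259.25
|TG|² = (21−25)² + (23−23.5)² = 16 + 0.25 = 16.25
|TH|² = (21−17.5)² + (23−0.5)² = 12.25 + 506.25 = 518.5
B is nearest.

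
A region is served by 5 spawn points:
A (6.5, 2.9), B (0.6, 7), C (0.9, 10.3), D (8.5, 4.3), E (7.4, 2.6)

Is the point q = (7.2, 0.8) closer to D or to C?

Compare squared distances:
|qD|² = (7.2−8.5)² + (0.8−4.3)² = 1.69 + 12.25 = 13.94
|qC|² = (7.2−0.9)² + (0.8−10.3)² = 39.69 + 90.25 = 129.94
13.94 < 129.94, so D is closer.

D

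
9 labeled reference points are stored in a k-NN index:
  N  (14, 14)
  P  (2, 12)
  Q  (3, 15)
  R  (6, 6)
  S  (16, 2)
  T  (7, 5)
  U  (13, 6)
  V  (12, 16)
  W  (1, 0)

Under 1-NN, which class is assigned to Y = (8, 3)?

Squared Euclidean distances:
|YN|² = 36 + 121 = 157
|YP|² = 36 + 81 = 117
|YQ|² = 25 + 144 = 169
|YR|² = 4 + 9 = 13
|YS|² = 64 + 1 = 65
|YT|² = 1 + 4 = 5
|YU|² = 25 + 9 = 34
|YV|² = 16 + 169 = 185
|YW|² = 49 + 9 = 58
Minimum is at T.

T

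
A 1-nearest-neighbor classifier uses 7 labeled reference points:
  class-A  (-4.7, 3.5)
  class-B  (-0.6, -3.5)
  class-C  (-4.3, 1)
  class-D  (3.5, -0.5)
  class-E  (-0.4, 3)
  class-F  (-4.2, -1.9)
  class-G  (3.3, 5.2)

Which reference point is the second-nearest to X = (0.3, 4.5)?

Compare squared distances (the ordering matches that of the actual distances):
d²(X, class-A) = 25 + 1 = 26
d²(X, class-B) = 0.81 + 64 = 64.81
d²(X, class-C) = 21.16 + 12.25 = 33.41
d²(X, class-D) = 10.24 + 25 = 35.24
d²(X, class-E) = 0.49 + 2.25 = 2.74
d²(X, class-F) = 20.25 + 40.96 = 61.21
d²(X, class-G) = 9 + 0.49 = 9.49
Sorted ascending: class-E, class-G, class-A, … — the second-nearest is class-G.

class-G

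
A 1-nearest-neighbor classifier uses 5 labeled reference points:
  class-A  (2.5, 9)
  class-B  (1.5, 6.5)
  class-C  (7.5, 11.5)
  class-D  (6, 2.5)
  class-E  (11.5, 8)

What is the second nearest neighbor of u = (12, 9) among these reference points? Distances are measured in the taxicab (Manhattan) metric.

class-C

d(u, class-A) = |12−2.5| + |9−9| = 9.5 + 0 = 9.5
d(u, class-B) = |12−1.5| + |9−6.5| = 10.5 + 2.5 = 13
d(u, class-C) = |12−7.5| + |9−11.5| = 4.5 + 2.5 = 7
d(u, class-D) = |12−6| + |9−2.5| = 6 + 6.5 = 12.5
d(u, class-E) = |12−11.5| + |9−8| = 0.5 + 1 = 1.5
Sorted ascending: class-E, class-C, class-A, … — the second-nearest is class-C.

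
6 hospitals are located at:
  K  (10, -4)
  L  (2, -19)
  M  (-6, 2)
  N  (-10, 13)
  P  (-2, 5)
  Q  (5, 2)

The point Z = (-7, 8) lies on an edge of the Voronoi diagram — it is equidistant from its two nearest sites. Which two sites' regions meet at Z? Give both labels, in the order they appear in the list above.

Squared distances from Z to each site:
|ZK|² = 289 + 144 = 433
|ZL|² = 81 + 729 = 810
|ZM|² = 1 + 36 = 37
|ZN|² = 9 + 25 = 34
|ZP|² = 25 + 9 = 34
|ZQ|² = 144 + 36 = 180
Z is equidistant from N and P (both at squared distance 34), and every other site is strictly farther — so Z lies on the N–P Voronoi edge.

N and P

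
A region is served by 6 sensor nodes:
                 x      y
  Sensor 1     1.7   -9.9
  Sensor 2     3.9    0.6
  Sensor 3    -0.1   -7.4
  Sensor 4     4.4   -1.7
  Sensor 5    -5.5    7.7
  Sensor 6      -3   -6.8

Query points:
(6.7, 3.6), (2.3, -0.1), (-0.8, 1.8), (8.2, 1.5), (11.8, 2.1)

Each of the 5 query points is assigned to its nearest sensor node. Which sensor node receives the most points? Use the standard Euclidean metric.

Sensor 2

(6.7, 3.6) — d² to each: Sensor 1:207.25, Sensor 2:16.84, Sensor 3:167.24, Sensor 4:33.38, Sensor 5:165.65, Sensor 6:202.25 → nearest is Sensor 2
(2.3, -0.1) — d² to each: Sensor 1:96.4, Sensor 2:3.05, Sensor 3:59.05, Sensor 4:6.97, Sensor 5:121.68, Sensor 6:72.98 → nearest is Sensor 2
(-0.8, 1.8) — d² to each: Sensor 1:143.14, Sensor 2:23.53, Sensor 3:85.13, Sensor 4:39.29, Sensor 5:56.9, Sensor 6:78.8 → nearest is Sensor 2
(8.2, 1.5) — d² to each: Sensor 1:172.21, Sensor 2:19.3, Sensor 3:148.1, Sensor 4:24.68, Sensor 5:226.13, Sensor 6:194.33 → nearest is Sensor 2
(11.8, 2.1) — d² to each: Sensor 1:246.01, Sensor 2:64.66, Sensor 3:231.86, Sensor 4:69.2, Sensor 5:330.65, Sensor 6:298.25 → nearest is Sensor 2
Tally — Sensor 2:5. Sensor 2 captures the most (5).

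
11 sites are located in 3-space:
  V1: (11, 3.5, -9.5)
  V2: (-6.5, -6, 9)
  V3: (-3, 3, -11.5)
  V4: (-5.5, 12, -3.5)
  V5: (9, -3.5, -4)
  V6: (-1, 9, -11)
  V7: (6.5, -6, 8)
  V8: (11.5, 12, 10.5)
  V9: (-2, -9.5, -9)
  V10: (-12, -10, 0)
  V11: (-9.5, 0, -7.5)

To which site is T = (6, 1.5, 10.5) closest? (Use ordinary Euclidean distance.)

Squared Euclidean distances:
|TV1|² = 25 + 4 + 400 = 429
|TV2|² = 156.25 + 56.25 + 2.25 = 214.75
|TV3|² = 81 + 2.25 + 484 = 567.25
|TV4|² = 132.25 + 110.25 + 196 = 438.5
|TV5|² = 9 + 25 + 210.25 = 244.25
|TV6|² = 49 + 56.25 + 462.25 = 567.5
|TV7|² = 0.25 + 56.25 + 6.25 = 62.75
|TV8|² = 30.25 + 110.25 + 0 = 140.5
|TV9|² = 64 + 121 + 380.25 = 565.25
d²(T, V10) = 324 + 132.25 + 110.25 = 566.5
d²(T, V11) = 240.25 + 2.25 + 324 = 566.5
The smallest is to V7, so T lies in the Voronoi region of V7.

V7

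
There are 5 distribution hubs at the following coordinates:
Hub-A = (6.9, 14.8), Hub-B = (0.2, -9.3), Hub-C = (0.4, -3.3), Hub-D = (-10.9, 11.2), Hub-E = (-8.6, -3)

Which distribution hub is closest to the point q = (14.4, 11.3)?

Squared Euclidean distances:
d²(q, Hub-A) = (14.4−6.9)² + (11.3−14.8)² = 56.25 + 12.25 = 68.5
d²(q, Hub-B) = (14.4−0.2)² + (11.3−(-9.3))² = 201.64 + 424.36 = 626
d²(q, Hub-C) = (14.4−0.4)² + (11.3−(-3.3))² = 196 + 213.16 = 409.16
d²(q, Hub-D) = (14.4−(-10.9))² + (11.3−11.2)² = 640.09 + 0.01 = 640.1
d²(q, Hub-E) = (14.4−(-8.6))² + (11.3−(-3))² = 529 + 204.49 = 733.49
The smallest is to Hub-A, so q lies in the Voronoi region of Hub-A.

Hub-A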